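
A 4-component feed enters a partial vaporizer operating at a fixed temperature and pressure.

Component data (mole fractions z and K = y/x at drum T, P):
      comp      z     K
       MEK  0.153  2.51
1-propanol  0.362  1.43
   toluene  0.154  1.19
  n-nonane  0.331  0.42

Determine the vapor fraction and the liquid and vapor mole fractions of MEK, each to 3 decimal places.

ψ = 0.542, x_MEK = 0.084, y_MEK = 0.211

Let ψ = V/F and solve Σ zᵢ(Kᵢ−1)/(1+ψ(Kᵢ−1)) = 0.
Check two-phase: ΣzᵢKᵢ = 1.224 > 1 and Σzᵢ/Kᵢ = 1.232 > 1, so g(0) = 0.224 > 0 and g(1) = -0.232 < 0.
Newton–Raphson from ψ = 0.3:
  ψ = 0.300: g = 0.0921, g' = -0.386 → ψ = 0.539
  ψ = 0.539: g = 0.0011, g' = -0.390 → ψ = 0.542
Converged at ψ = 0.542.
Compositions from xᵢ = zᵢ/(1+ψ(Kᵢ−1)), yᵢ = Kᵢxᵢ:
  MEK: x = 0.084, y = 0.211
  1-propanol: x = 0.294, y = 0.420
  toluene: x = 0.140, y = 0.166
  n-nonane: x = 0.483, y = 0.203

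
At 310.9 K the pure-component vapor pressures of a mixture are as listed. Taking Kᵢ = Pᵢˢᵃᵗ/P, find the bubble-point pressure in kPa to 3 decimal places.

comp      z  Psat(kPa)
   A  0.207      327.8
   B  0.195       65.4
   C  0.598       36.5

At the bubble point ψ → 0, so ΣzᵢKᵢ = 1 with Kᵢ = Pᵢˢᵃᵗ/P ⇒ P = ΣzᵢPᵢˢᵃᵗ.
P = 0.207·327.8 + 0.195·65.4 + 0.598·36.5 = 102.435 kPa

Pbub = 102.435 kPa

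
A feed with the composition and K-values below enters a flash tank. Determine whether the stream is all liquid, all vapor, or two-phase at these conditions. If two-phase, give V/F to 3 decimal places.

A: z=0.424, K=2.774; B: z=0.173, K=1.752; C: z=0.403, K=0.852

ΣzᵢKᵢ = 1.823; Σzᵢ/Kᵢ = 0.725.
Since Σzᵢ/Kᵢ < 1 the mixture is above its dew point — single vapor phase.

all vapor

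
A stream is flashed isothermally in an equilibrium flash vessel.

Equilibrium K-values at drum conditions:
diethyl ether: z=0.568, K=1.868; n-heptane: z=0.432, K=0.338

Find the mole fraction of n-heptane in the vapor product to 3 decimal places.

Let ψ = V/F and solve Σ zᵢ(Kᵢ−1)/(1+ψ(Kᵢ−1)) = 0.
g(0) = ΣzᵢKᵢ − 1 = 0.207 and g(1) = 1 − Σzᵢ/Kᵢ = -0.582, so a root lies in (0, 1).
Binary case is linear: z₁(K₁−1)(1+ψ(K₂−1)) + z₂(K₂−1)(1+ψ(K₁−1)) = 0
⇒ ψ = [z₁(K₁−1)+z₂(K₂−1)] / [−(K₁−1)(K₂−1)] = 0.2070/0.5746 = 0.360
Compositions from xᵢ = zᵢ/(1+ψ(Kᵢ−1)), yᵢ = Kᵢxᵢ:
  diethyl ether: x = 0.433, y = 0.808
  n-heptane: x = 0.567, y = 0.192

y_n-heptane = 0.192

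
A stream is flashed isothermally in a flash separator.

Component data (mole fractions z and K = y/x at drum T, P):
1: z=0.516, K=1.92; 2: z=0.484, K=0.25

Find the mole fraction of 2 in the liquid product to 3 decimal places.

Rachford–Rice: g(V/F) = Σ zᵢ(Kᵢ−1)/(1+V/F(Kᵢ−1)) = 0.
Check two-phase: ΣzᵢKᵢ = 1.112 > 1 and Σzᵢ/Kᵢ = 2.205 > 1, so g(0) = 0.112 > 0 and g(1) = -1.205 < 0.
Binary case is linear: z₁(K₁−1)(1+V/F(K₂−1)) + z₂(K₂−1)(1+V/F(K₁−1)) = 0
⇒ V/F = [z₁(K₁−1)+z₂(K₂−1)] / [−(K₁−1)(K₂−1)] = 0.1117/0.6900 = 0.162
Compositions from xᵢ = zᵢ/(1+V/F(Kᵢ−1)), yᵢ = Kᵢxᵢ:
  1: x = 0.449, y = 0.862
  2: x = 0.551, y = 0.138

x_2 = 0.551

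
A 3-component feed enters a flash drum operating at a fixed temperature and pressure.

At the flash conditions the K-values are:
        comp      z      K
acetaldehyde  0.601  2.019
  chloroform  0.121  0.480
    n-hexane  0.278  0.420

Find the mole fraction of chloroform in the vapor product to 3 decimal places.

y_chloroform = 0.090

Let ψ = V/F and solve Σ zᵢ(Kᵢ−1)/(1+ψ(Kᵢ−1)) = 0.
Feasibility: ΣzᵢKᵢ = 1.388, Σzᵢ/Kᵢ = 1.212 — both > 1, two phases present.
Iterate (Newton) starting at ψ = 0.5:
  ψ = 0.500: g = 0.0936, g' = -0.519 → ψ = 0.680
  ψ = 0.680: g = -0.0020, g' = -0.551 → ψ = 0.677
Converged at ψ = 0.677.
Compositions from xᵢ = zᵢ/(1+ψ(Kᵢ−1)), yᵢ = Kᵢxᵢ:
  acetaldehyde: x = 0.356, y = 0.718
  chloroform: x = 0.187, y = 0.090
  n-hexane: x = 0.458, y = 0.192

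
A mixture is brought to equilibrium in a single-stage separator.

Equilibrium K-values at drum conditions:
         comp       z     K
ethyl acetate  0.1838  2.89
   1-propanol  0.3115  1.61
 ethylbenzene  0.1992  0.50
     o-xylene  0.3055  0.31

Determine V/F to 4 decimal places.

V/F = 0.2989

Material balance + equilibrium reduce to Σ zᵢ(Kᵢ−1)/(1+V/F(Kᵢ−1)) = 0.
Check two-phase: ΣzᵢKᵢ = 1.2270 > 1 and Σzᵢ/Kᵢ = 1.6410 > 1, so g(0) = 0.2270 > 0 and g(1) = -0.6410 < 0.
Newton iteration, V/F⁰ = 0.5:
  V/F = 0.5000: g = -0.13042, g' = -0.6692 → V/F = 0.3051
  V/F = 0.3051: g = -0.00401, g' = -0.6492 → V/F = 0.2989
Converged at V/F = 0.2989.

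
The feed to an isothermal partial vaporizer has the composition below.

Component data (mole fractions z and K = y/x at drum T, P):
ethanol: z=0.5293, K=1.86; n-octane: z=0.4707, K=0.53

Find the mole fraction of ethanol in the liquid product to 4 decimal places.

Rachford–Rice: g(β) = Σ zᵢ(Kᵢ−1)/(1+β(Kᵢ−1)) = 0.
Check two-phase: ΣzᵢKᵢ = 1.2340 > 1 and Σzᵢ/Kᵢ = 1.1727 > 1, so g(0) = 0.2340 > 0 and g(1) = -0.1727 < 0.
Binary case is linear: z₁(K₁−1)(1+β(K₂−1)) + z₂(K₂−1)(1+β(K₁−1)) = 0
⇒ β = [z₁(K₁−1)+z₂(K₂−1)] / [−(K₁−1)(K₂−1)] = 0.23397/0.40420 = 0.5788
Compositions from xᵢ = zᵢ/(1+β(Kᵢ−1)), yᵢ = Kᵢxᵢ:
  ethanol: x = 0.3534, y = 0.6573
  n-octane: x = 0.6466, y = 0.3427

x_ethanol = 0.3534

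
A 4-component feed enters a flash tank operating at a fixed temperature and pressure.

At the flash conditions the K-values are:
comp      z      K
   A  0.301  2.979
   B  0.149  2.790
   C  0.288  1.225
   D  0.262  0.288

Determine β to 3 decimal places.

Newton iteration, β⁰ = 0.53:
  β = 0.530: g = 0.1859, g' = -0.761 → β = 0.774
  β = 0.774: g = -0.0136, g' = -0.938 → β = 0.760
Converged at β = 0.760.

β = 0.760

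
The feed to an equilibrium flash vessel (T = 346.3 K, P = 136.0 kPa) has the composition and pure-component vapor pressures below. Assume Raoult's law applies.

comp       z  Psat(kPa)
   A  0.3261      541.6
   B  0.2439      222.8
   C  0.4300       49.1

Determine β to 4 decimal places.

Raoult's law: Kᵢ = Pᵢˢᵃᵗ/P = Pᵢˢᵃᵗ/136.0.
  K_A = 541.6/136.0 = 3.982353, K_B = 222.8/136.0 = 1.638235, K_C = 49.1/136.0 = 0.361029
Let β = V/F and solve Σ zᵢ(Kᵢ−1)/(1+β(Kᵢ−1)) = 0.
Check two-phase: ΣzᵢKᵢ = 1.8535 > 1 and Σzᵢ/Kᵢ = 1.4218 > 1, so g(0) = 0.8535 > 0 and g(1) = -0.4218 < 0.
Iterate (Newton) starting at β = 0.5:
  β = 0.5000: g = 0.10465, g' = -0.9036 → β = 0.6158
  β = 0.6158: g = 0.00158, g' = -0.8889 → β = 0.6176
Converged at β = 0.6176.

β = 0.6176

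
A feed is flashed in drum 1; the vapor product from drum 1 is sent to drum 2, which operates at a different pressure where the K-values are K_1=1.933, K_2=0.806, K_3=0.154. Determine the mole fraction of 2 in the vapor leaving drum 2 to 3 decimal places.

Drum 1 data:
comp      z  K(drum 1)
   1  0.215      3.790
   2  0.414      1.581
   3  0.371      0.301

Drum 1:
Material balance + equilibrium reduce to Σ zᵢ(Kᵢ−1)/(1+ψ₁(Kᵢ−1)) = 0.
g(0) = ΣzᵢKᵢ − 1 = 0.581 and g(1) = 1 − Σzᵢ/Kᵢ = -0.551, so a root lies in (0, 1).
Iterate (Newton) starting at ψ₁ = 0.42:
  ψ₁ = 0.420: g = 0.1024, g' = -0.808 → ψ₁ = 0.547
Converged at ψ₁ = 0.547.
Drum-1 compositions:
  1: x = 0.085, y = 0.323
  2: x = 0.314, y = 0.497
  3: x = 0.601, y = 0.181
Drum-2 feed = drum-1 vapor: z₂ = (0.3225, 0.4967, 0.1808).
Drum 2:
Material balance + equilibrium reduce to Σ zᵢ(Kᵢ−1)/(1+ψ₂(Kᵢ−1)) = 0.
g(0) = ΣzᵢKᵢ − 1 = 0.052 and g(1) = 1 − Σzᵢ/Kᵢ = -0.957, so a root lies in (0, 1).
Iterate (Newton) starting at ψ₂ = 0.5:
  ψ₂ = 0.500: g = -0.1666, g' = -0.542 → ψ₂ = 0.193
  ψ₂ = 0.193: g = -0.0278, g' = -0.407 → ψ₂ = 0.124
Converged at ψ₂ = 0.124.
  1: x = 0.289, y = 0.559
  2: x = 0.509, y = 0.410
  3: x = 0.202, y = 0.031

y_2 (drum 2) = 0.410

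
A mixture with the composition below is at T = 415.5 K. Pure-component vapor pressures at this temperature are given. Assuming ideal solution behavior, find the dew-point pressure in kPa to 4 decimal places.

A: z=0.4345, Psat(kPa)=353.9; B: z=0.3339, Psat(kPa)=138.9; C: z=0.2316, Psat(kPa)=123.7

At the dew point ψ → 1, so Σzᵢ/Kᵢ = 1 with Kᵢ = Pᵢˢᵃᵗ/P ⇒ 1/P = Σzᵢ/Pᵢˢᵃᵗ.
1/P = 0.4345/353.9 + 0.3339/138.9 + 0.2316/123.7 = 0.0055039 ⇒ P = 181.6891 kPa

Pdew = 181.6891 kPa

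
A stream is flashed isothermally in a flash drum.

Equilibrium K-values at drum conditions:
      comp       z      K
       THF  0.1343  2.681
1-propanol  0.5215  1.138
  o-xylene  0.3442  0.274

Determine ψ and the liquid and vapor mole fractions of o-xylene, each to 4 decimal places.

Rachford–Rice: g(ψ) = Σ zᵢ(Kᵢ−1)/(1+ψ(Kᵢ−1)) = 0.
Feasibility: ΣzᵢKᵢ = 1.0478, Σzᵢ/Kᵢ = 1.7646 — both > 1, two phases present.
Iterate (Newton) starting at ψ = 0.36:
  ψ = 0.3600: g = -0.12910, g' = -0.4888 → ψ = 0.0959
  ψ = 0.0959: g = -0.00314, g' = -0.5007 → ψ = 0.0896
Converged at ψ = 0.0896.
Compositions from xᵢ = zᵢ/(1+ψ(Kᵢ−1)), yᵢ = Kᵢxᵢ:
  THF: x = 0.1167, y = 0.3129
  1-propanol: x = 0.5151, y = 0.5862
  o-xylene: x = 0.3682, y = 0.1009

ψ = 0.0896, x_o-xylene = 0.3682, y_o-xylene = 0.1009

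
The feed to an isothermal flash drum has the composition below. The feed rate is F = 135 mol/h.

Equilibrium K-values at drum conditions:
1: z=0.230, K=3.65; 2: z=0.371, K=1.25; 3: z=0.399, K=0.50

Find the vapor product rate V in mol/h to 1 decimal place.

V = 90.2 mol/h

Material balance + equilibrium reduce to Σ zᵢ(Kᵢ−1)/(1+ψ(Kᵢ−1)) = 0.
Feasibility: ΣzᵢKᵢ = 1.503, Σzᵢ/Kᵢ = 1.158 — both > 1, two phases present.
Newton iteration, ψ⁰ = 0.48:
  ψ = 0.480: g = 0.0886, g' = -0.504 → ψ = 0.656
  ψ = 0.656: g = 0.0055, g' = -0.453 → ψ = 0.668
Converged at ψ = 0.668.
Then V = ψ·F = 0.6679·135 = 90.2 mol/h and L = F − V = 44.8 mol/h.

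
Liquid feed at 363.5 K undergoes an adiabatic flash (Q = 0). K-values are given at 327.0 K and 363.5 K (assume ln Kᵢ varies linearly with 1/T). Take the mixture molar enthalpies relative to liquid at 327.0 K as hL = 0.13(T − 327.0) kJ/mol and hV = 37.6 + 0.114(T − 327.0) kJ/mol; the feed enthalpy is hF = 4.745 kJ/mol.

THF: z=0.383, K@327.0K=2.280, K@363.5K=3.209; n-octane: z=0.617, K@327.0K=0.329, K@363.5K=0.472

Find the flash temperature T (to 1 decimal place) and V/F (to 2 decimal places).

T = 329.5 K, V/F = 0.12

Adiabatic flash: solve Rachford–Rice at each trial T, then check hF = ψ·hV(T) + (1−ψ)·hL(T).
  T = 327.0 K: K = (2.280, 0.329), RR gives ψ = 0.089, H_out = 3.337 kJ/mol
  T = 363.5 K: K = (3.209, 0.472), RR gives ψ = 0.446, H_out = 21.257 kJ/mol
  T = 345.2 K: K = (2.728, 0.398), RR gives ψ = 0.279, H_out = 12.768 kJ/mol
  T = 336.1 K: K = (2.500, 0.363), RR gives ψ = 0.190, H_out = 8.284 kJ/mol
  T = 331.6 K: K = (2.390, 0.346), RR gives ψ = 0.142, H_out = 5.914 kJ/mol
  T = 329.3 K: K = (2.335, 0.337), RR gives ψ = 0.116, H_out = 4.648 kJ/mol
Linear interpolation between T = 329.3 (H_out = 4.648) and T = 331.6 (H_out = 5.914) on hF = 4.745 gives T ≈ 329.5 K, at which ψ = 0.12.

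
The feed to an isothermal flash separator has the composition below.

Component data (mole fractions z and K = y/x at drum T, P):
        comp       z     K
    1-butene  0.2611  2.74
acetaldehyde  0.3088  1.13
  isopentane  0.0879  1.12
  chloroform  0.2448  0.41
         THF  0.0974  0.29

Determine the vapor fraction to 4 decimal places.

Material balance + equilibrium reduce to Σ zᵢ(Kᵢ−1)/(1+ψ(Kᵢ−1)) = 0.
Check two-phase: ΣzᵢKᵢ = 1.2914 > 1 and Σzᵢ/Kᵢ = 1.3800 > 1, so g(0) = 0.2914 > 0 and g(1) = -0.3800 < 0.
Newton–Raphson from ψ = 0.5:
  ψ = 0.5000: g = -0.02149, g' = -0.5213 → ψ = 0.4588
  ψ = 0.4588: g = -0.00007, g' = -0.5184 → ψ = 0.4586
Converged at ψ = 0.4586.

ψ = 0.4586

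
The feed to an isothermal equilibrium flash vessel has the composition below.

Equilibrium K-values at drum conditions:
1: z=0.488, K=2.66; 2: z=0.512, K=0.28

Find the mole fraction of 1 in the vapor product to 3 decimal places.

y_1 = 0.805

Rachford–Rice: g(ψ) = Σ zᵢ(Kᵢ−1)/(1+ψ(Kᵢ−1)) = 0.
Check two-phase: ΣzᵢKᵢ = 1.441 > 1 and Σzᵢ/Kᵢ = 2.012 > 1, so g(0) = 0.441 > 0 and g(1) = -1.012 < 0.
Binary case is linear: z₁(K₁−1)(1+ψ(K₂−1)) + z₂(K₂−1)(1+ψ(K₁−1)) = 0
⇒ ψ = [z₁(K₁−1)+z₂(K₂−1)] / [−(K₁−1)(K₂−1)] = 0.4414/1.1952 = 0.369
Compositions from xᵢ = zᵢ/(1+ψ(Kᵢ−1)), yᵢ = Kᵢxᵢ:
  1: x = 0.303, y = 0.805
  2: x = 0.697, y = 0.195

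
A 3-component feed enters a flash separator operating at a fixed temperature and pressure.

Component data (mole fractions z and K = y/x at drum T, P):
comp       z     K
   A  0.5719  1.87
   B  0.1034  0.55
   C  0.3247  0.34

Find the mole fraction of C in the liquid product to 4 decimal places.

x_C = 0.4574

Rachford–Rice: g(ψ) = Σ zᵢ(Kᵢ−1)/(1+ψ(Kᵢ−1)) = 0.
Check two-phase: ΣzᵢKᵢ = 1.2367 > 1 and Σzᵢ/Kᵢ = 1.4488 > 1, so g(0) = 0.2367 > 0 and g(1) = -0.4488 < 0.
Newton–Raphson from ψ = 0.34:
  ψ = 0.3400: g = 0.05273, g' = -0.5221 → ψ = 0.4410
  ψ = 0.4410: g = -0.00075, g' = -0.5401 → ψ = 0.4396
Converged at ψ = 0.4396.
Compositions from xᵢ = zᵢ/(1+ψ(Kᵢ−1)), yᵢ = Kᵢxᵢ:
  A: x = 0.4137, y = 0.7736
  B: x = 0.1289, y = 0.0709
  C: x = 0.4574, y = 0.1555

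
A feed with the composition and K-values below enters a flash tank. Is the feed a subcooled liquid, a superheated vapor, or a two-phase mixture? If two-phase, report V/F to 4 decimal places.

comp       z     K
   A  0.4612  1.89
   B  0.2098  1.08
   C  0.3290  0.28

two-phase, V/F = 0.3742

ΣzᵢKᵢ = 1.1904; Σzᵢ/Kᵢ = 1.6133.
Both exceed 1, so a two-phase solution exists.
Let ψ = V/F and solve Σ zᵢ(Kᵢ−1)/(1+ψ(Kᵢ−1)) = 0.
Newton–Raphson from ψ = 0.6:
  ψ = 0.6000: g = -0.13345, g' = -0.6851 → ψ = 0.4052
  ψ = 0.4052: g = -0.01653, g' = -0.5386 → ψ = 0.3745
  ψ = 0.3745: g = -0.00019, g' = -0.5265 → ψ = 0.3742
Converged at ψ = 0.3742.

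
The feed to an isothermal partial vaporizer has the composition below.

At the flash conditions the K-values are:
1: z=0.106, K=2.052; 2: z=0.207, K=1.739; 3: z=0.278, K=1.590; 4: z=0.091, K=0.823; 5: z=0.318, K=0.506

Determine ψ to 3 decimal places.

ψ = 0.769

Let ψ = V/F and solve Σ zᵢ(Kᵢ−1)/(1+ψ(Kᵢ−1)) = 0.
Check two-phase: ΣzᵢKᵢ = 1.255 > 1 and Σzᵢ/Kᵢ = 1.085 > 1, so g(0) = 0.255 > 0 and g(1) = -0.085 < 0.
Newton iteration, ψ⁰ = 0.65:
  ψ = 0.650: g = 0.0385, g' = -0.316 → ψ = 0.772
  ψ = 0.772: g = -0.0010, g' = -0.334 → ψ = 0.769
Converged at ψ = 0.769.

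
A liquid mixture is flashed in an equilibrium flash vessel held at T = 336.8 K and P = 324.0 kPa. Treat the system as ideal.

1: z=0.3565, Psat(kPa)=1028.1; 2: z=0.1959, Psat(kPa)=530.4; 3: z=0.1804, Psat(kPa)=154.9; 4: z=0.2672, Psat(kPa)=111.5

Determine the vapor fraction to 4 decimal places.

ψ = 0.6007

Raoult's law: Kᵢ = Pᵢˢᵃᵗ/P = Pᵢˢᵃᵗ/324.0.
  K_1 = 1028.1/324.0 = 3.173148, K_2 = 530.4/324.0 = 1.637037, K_3 = 154.9/324.0 = 0.478086, K_4 = 111.5/324.0 = 0.344136
Let ψ = V/F and solve Σ zᵢ(Kᵢ−1)/(1+ψ(Kᵢ−1)) = 0.
Check two-phase: ΣzᵢKᵢ = 1.6301 > 1 and Σzᵢ/Kᵢ = 1.3858 > 1, so g(0) = 0.6301 > 0 and g(1) = -0.3858 < 0.
Newton–Raphson from ψ = 0.47:
  ψ = 0.4700: g = 0.10121, g' = -0.7856 → ψ = 0.5988
  ψ = 0.5988: g = 0.00143, g' = -0.7752 → ψ = 0.6007
Converged at ψ = 0.6007.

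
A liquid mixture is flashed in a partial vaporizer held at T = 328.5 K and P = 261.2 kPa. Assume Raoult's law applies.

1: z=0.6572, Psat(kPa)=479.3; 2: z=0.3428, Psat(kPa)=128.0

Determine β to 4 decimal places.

β = 0.8782

Raoult's law: Kᵢ = Pᵢˢᵃᵗ/P = Pᵢˢᵃᵗ/261.2.
  K_1 = 479.3/261.2 = 1.834992, K_2 = 128.0/261.2 = 0.490046
Rachford–Rice: g(β) = Σ zᵢ(Kᵢ−1)/(1+β(Kᵢ−1)) = 0.
g(0) = ΣzᵢKᵢ − 1 = 0.3739 and g(1) = 1 − Σzᵢ/Kᵢ = -0.0577, so a root lies in (0, 1).
Binary case is linear: z₁(K₁−1)(1+β(K₂−1)) + z₂(K₂−1)(1+β(K₁−1)) = 0
⇒ β = [z₁(K₁−1)+z₂(K₂−1)] / [−(K₁−1)(K₂−1)] = 0.37394/0.42581 = 0.8782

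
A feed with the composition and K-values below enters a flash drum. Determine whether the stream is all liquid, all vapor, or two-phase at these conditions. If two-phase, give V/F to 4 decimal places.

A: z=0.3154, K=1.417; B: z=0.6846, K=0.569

all liquid

ΣzᵢKᵢ = 0.8365; Σzᵢ/Kᵢ = 1.4257.
Since ΣzᵢKᵢ < 1 the mixture is below its bubble point — single liquid phase.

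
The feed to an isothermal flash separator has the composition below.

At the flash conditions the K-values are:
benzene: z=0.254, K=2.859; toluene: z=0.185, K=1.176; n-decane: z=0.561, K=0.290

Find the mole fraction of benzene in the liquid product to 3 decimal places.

x_benzene = 0.214

Rachford–Rice: g(ψ) = Σ zᵢ(Kᵢ−1)/(1+ψ(Kᵢ−1)) = 0.
g(0) = ΣzᵢKᵢ − 1 = 0.106 and g(1) = 1 − Σzᵢ/Kᵢ = -1.181, so a root lies in (0, 1).
Newton–Raphson from ψ = 0.5:
  ψ = 0.500: g = -0.3429, g' = -0.920 → ψ = 0.127
  ψ = 0.127: g = -0.0244, g' = -0.921 → ψ = 0.101
Converged at ψ = 0.101.
Compositions from xᵢ = zᵢ/(1+ψ(Kᵢ−1)), yᵢ = Kᵢxᵢ:
  benzene: x = 0.214, y = 0.611
  toluene: x = 0.182, y = 0.214
  n-decane: x = 0.605, y = 0.175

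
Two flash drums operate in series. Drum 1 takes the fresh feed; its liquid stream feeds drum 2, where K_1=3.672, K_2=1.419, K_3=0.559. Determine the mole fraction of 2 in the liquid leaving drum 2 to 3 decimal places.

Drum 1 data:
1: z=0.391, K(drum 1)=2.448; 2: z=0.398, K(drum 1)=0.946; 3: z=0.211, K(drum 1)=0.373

x_2 (drum 2) = 0.306

Drum 1:
Let ψ₁ = V/F and solve Σ zᵢ(Kᵢ−1)/(1+ψ₁(Kᵢ−1)) = 0.
Check two-phase: ΣzᵢKᵢ = 1.412 > 1 and Σzᵢ/Kᵢ = 1.146 > 1, so g(0) = 0.412 > 0 and g(1) = -0.146 < 0.
Newton–Raphson from ψ₁ = 0.56:
  ψ₁ = 0.560: g = 0.0866, g' = -0.448 → ψ₁ = 0.753
  ψ₁ = 0.753: g = -0.0023, g' = -0.487 → ψ₁ = 0.749
Converged at ψ₁ = 0.749.
Drum-1 compositions:
  1: x = 0.188, y = 0.459
  2: x = 0.415, y = 0.392
  3: x = 0.398, y = 0.148
Drum-2 feed = drum-1 liquid: z₂ = (0.1876, 0.4148, 0.3976).
Drum 2:
Material balance + equilibrium reduce to Σ zᵢ(Kᵢ−1)/(1+ψ₂(Kᵢ−1)) = 0.
Check two-phase: ΣzᵢKᵢ = 1.500 > 1 and Σzᵢ/Kᵢ = 1.055 > 1, so g(0) = 0.500 > 0 and g(1) = -0.055 < 0.
Newton–Raphson from ψ₂ = 0.7:
  ψ₂ = 0.700: g = 0.0554, g' = -0.368 → ψ₂ = 0.851
  ψ₂ = 0.851: g = 0.0007, g' = -0.363 → ψ₂ = 0.853
Converged at ψ₂ = 0.853.
  1: x = 0.057, y = 0.210
  2: x = 0.306, y = 0.434
  3: x = 0.637, y = 0.356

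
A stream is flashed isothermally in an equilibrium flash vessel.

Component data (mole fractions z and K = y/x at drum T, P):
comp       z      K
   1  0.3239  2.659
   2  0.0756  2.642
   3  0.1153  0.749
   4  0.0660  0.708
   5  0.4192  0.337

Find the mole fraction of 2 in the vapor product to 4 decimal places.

y_2 = 0.1262

Rachford–Rice: g(V/F) = Σ zᵢ(Kᵢ−1)/(1+V/F(Kᵢ−1)) = 0.
Check two-phase: ΣzᵢKᵢ = 1.3353 > 1 and Σzᵢ/Kᵢ = 1.6415 > 1, so g(0) = 0.3353 > 0 and g(1) = -0.6415 < 0.
Newton–Raphson from V/F = 0.57:
  V/F = 0.5700: g = -0.16336, g' = -0.7840 → V/F = 0.3616
  V/F = 0.3616: g = -0.00523, g' = -0.7631 → V/F = 0.3548
Converged at V/F = 0.3548.
Compositions from xᵢ = zᵢ/(1+V/F(Kᵢ−1)), yᵢ = Kᵢxᵢ:
  1: x = 0.2039, y = 0.5421
  2: x = 0.0478, y = 0.1262
  3: x = 0.1266, y = 0.0948
  4: x = 0.0736, y = 0.0521
  5: x = 0.5481, y = 0.1847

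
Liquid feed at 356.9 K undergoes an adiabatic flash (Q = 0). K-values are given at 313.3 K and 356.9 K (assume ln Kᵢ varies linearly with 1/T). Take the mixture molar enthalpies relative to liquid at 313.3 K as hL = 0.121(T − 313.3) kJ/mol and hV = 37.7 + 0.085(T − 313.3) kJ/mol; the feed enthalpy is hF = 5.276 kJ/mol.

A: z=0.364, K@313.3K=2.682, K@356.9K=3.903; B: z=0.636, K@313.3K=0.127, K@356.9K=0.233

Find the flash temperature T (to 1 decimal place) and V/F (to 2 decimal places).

T = 324.2 K, V/F = 0.11

Adiabatic flash: solve Rachford–Rice at each trial T, then check hF = ψ·hV(T) + (1−ψ)·hL(T).
  T = 313.3 K: K = (2.682, 0.127), RR gives ψ = 0.039, H_out = 1.464 kJ/mol
  T = 356.9 K: K = (3.903, 0.233), RR gives ψ = 0.255, H_out = 14.507 kJ/mol
  T = 335.1 K: K = (3.275, 0.175), RR gives ψ = 0.162, H_out = 8.615 kJ/mol
  T = 324.2 K: K = (2.974, 0.150), RR gives ψ = 0.106, H_out = 5.275 kJ/mol
  T = 329.6 K: K = (3.122, 0.162), RR gives ψ = 0.135, H_out = 6.976 kJ/mol
  T = 326.9 K: K = (3.048, 0.156), RR gives ψ = 0.121, H_out = 6.138 kJ/mol
  T = 325.5 K: K = (3.009, 0.153), RR gives ψ = 0.113, H_out = 5.694 kJ/mol
Linear interpolation between T = 324.2 (H_out = 5.275) and T = 325.5 (H_out = 5.694) on hF = 5.276 gives T ≈ 324.2 K, at which ψ = 0.11.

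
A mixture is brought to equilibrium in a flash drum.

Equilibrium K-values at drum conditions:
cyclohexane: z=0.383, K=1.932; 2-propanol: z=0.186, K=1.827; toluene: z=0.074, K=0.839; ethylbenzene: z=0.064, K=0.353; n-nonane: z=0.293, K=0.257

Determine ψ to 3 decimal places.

Material balance + equilibrium reduce to Σ zᵢ(Kᵢ−1)/(1+ψ(Kᵢ−1)) = 0.
Feasibility: ΣzᵢKᵢ = 1.240, Σzᵢ/Kᵢ = 1.710 — both > 1, two phases present.
Iterate (Newton) starting at ψ = 0.5:
  ψ = 0.500: g = -0.0682, g' = -0.689 → ψ = 0.401
  ψ = 0.401: g = -0.0033, g' = -0.627 → ψ = 0.396
Converged at ψ = 0.396.

ψ = 0.396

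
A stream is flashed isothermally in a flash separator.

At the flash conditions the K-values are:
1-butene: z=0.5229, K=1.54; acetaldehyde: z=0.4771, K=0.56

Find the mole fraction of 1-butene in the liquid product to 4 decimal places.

x_1-butene = 0.4490

Material balance + equilibrium reduce to Σ zᵢ(Kᵢ−1)/(1+V/F(Kᵢ−1)) = 0.
Check two-phase: ΣzᵢKᵢ = 1.0724 > 1 and Σzᵢ/Kᵢ = 1.1915 > 1, so g(0) = 0.0724 > 0 and g(1) = -0.1915 < 0.
Binary case is linear: z₁(K₁−1)(1+V/F(K₂−1)) + z₂(K₂−1)(1+V/F(K₁−1)) = 0
⇒ V/F = [z₁(K₁−1)+z₂(K₂−1)] / [−(K₁−1)(K₂−1)] = 0.07244/0.23760 = 0.3049
Compositions from xᵢ = zᵢ/(1+V/F(Kᵢ−1)), yᵢ = Kᵢxᵢ:
  1-butene: x = 0.4490, y = 0.6914
  acetaldehyde: x = 0.5510, y = 0.3086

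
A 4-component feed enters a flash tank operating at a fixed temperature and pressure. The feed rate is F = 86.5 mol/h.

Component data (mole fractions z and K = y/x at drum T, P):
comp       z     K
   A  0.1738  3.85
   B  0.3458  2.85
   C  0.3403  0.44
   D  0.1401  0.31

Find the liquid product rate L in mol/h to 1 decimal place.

Rachford–Rice: g(β) = Σ zᵢ(Kᵢ−1)/(1+β(Kᵢ−1)) = 0.
Feasibility: ΣzᵢKᵢ = 1.8478, Σzᵢ/Kᵢ = 1.3918 — both > 1, two phases present.
Iterate (Newton) starting at β = 0.41:
  β = 0.4100: g = 0.21005, g' = -0.9924 → β = 0.6216
  β = 0.6216: g = 0.01464, g' = -0.8954 → β = 0.6380
Converged at β = 0.6380.
Then V = β·F = 0.6380·86.5 = 55.2 mol/h and L = F − V = 31.3 mol/h.

L = 31.3 mol/h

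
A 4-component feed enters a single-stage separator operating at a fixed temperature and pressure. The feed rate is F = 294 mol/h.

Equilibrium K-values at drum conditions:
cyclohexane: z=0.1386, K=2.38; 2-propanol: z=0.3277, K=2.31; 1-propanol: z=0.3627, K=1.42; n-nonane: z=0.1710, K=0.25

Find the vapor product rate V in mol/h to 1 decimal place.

V = 264.1 mol/h

Rachford–Rice: g(ψ) = Σ zᵢ(Kᵢ−1)/(1+ψ(Kᵢ−1)) = 0.
g(0) = ΣzᵢKᵢ − 1 = 0.6446 and g(1) = 1 − Σzᵢ/Kᵢ = -0.1395, so a root lies in (0, 1).
Newton iteration, ψ⁰ = 0.5:
  ψ = 0.5000: g = 0.29326, g' = -0.5877 → ψ = 0.9990
  ψ = 0.9990: g = -0.13784, g' = -1.7139 → ψ = 0.9186
  ψ = 0.9186: g = -0.02321, g' = -1.1946 → ψ = 0.8992
  ψ = 0.8992: g = -0.00082, g' = -1.1120 → ψ = 0.8984
Converged at ψ = 0.8984.
Then V = ψ·F = 0.8984·294 = 264.1 mol/h and L = F − V = 29.9 mol/h.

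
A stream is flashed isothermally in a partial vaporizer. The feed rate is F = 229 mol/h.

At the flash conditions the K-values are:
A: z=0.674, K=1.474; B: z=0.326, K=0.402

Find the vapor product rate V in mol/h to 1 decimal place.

Binary case is linear: z₁(K₁−1)(1+V/F(K₂−1)) + z₂(K₂−1)(1+V/F(K₁−1)) = 0
⇒ V/F = [z₁(K₁−1)+z₂(K₂−1)] / [−(K₁−1)(K₂−1)] = 0.1245/0.2835 = 0.439
Then V = V/F·F = 0.4393·229 = 100.6 mol/h and L = F − V = 128.4 mol/h.

V = 100.6 mol/h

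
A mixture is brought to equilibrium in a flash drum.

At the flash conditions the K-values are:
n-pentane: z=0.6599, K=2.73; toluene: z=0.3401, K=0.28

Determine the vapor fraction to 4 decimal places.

Newton iteration, ψ⁰ = 0.5:
  ψ = 0.5000: g = 0.22952, g' = -0.9983 → ψ = 0.7299
  ψ = 0.7299: g = -0.01158, g' = -1.1689 → ψ = 0.7200
  ψ = 0.7200: g = -0.00009, g' = -1.1518 → ψ = 0.7199
Converged at ψ = 0.7199.

ψ = 0.7199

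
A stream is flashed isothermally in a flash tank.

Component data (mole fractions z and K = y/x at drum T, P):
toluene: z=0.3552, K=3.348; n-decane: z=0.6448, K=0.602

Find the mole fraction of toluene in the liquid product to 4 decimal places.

x_toluene = 0.1449

Rachford–Rice: g(ψ) = Σ zᵢ(Kᵢ−1)/(1+ψ(Kᵢ−1)) = 0.
Feasibility: ΣzᵢKᵢ = 1.5774, Σzᵢ/Kᵢ = 1.1772 — both > 1, two phases present.
Binary case is linear: z₁(K₁−1)(1+ψ(K₂−1)) + z₂(K₂−1)(1+ψ(K₁−1)) = 0
⇒ ψ = [z₁(K₁−1)+z₂(K₂−1)] / [−(K₁−1)(K₂−1)] = 0.57738/0.93450 = 0.6178
Compositions from xᵢ = zᵢ/(1+ψ(Kᵢ−1)), yᵢ = Kᵢxᵢ:
  toluene: x = 0.1449, y = 0.4853
  n-decane: x = 0.8551, y = 0.5147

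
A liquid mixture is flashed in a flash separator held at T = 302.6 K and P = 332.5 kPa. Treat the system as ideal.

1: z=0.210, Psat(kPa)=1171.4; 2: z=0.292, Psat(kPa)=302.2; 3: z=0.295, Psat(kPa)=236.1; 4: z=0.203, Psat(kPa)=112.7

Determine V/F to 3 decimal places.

V/F = 0.322

Raoult's law: Kᵢ = Pᵢˢᵃᵗ/P = Pᵢˢᵃᵗ/332.5.
  K_1 = 1171.4/332.5 = 3.52301, K_2 = 302.2/332.5 = 0.90887, K_3 = 236.1/332.5 = 0.71008, K_4 = 112.7/332.5 = 0.33895
Material balance + equilibrium reduce to Σ zᵢ(Kᵢ−1)/(1+V/F(Kᵢ−1)) = 0.
Check two-phase: ΣzᵢKᵢ = 1.284 > 1 and Σzᵢ/Kᵢ = 1.395 > 1, so g(0) = 0.284 > 0 and g(1) = -0.395 < 0.
Newton–Raphson from V/F = 0.5:
  V/F = 0.500: g = -0.0941, g' = -0.496 → V/F = 0.310
  V/F = 0.310: g = 0.0070, g' = -0.593 → V/F = 0.322
Converged at V/F = 0.322.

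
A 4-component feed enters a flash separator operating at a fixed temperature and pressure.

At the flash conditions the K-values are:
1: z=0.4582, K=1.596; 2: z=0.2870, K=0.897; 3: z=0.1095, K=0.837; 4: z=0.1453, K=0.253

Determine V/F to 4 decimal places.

V/F = 0.4554

Material balance + equilibrium reduce to Σ zᵢ(Kᵢ−1)/(1+V/F(Kᵢ−1)) = 0.
Feasibility: ΣzᵢKᵢ = 1.1171, Σzᵢ/Kᵢ = 1.3122 — both > 1, two phases present.
Iterate (Newton) starting at V/F = 0.6:
  V/F = 0.6000: g = -0.04684, g' = -0.3616 → V/F = 0.4705
  V/F = 0.4705: g = -0.00447, g' = -0.2988 → V/F = 0.4555
  V/F = 0.4555: g = -0.00004, g' = -0.2937 → V/F = 0.4554
Converged at V/F = 0.4554.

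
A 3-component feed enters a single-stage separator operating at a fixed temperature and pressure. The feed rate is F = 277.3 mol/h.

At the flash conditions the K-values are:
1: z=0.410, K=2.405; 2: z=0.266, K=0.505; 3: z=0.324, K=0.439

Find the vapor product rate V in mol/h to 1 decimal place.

V = 97.4 mol/h

Iterate (Newton) starting at ψ = 0.52:
  ψ = 0.520: g = -0.1011, g' = -0.592 → ψ = 0.349
  ψ = 0.349: g = 0.0012, g' = -0.617 → ψ = 0.351
Converged at ψ = 0.351.
Then V = ψ·F = 0.3512·277.3 = 97.4 mol/h and L = F − V = 179.9 mol/h.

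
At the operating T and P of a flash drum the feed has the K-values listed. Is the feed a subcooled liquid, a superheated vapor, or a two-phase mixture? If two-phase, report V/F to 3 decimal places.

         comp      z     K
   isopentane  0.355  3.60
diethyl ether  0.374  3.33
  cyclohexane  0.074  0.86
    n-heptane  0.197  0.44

superheated vapor

ΣzᵢKᵢ = 2.674; Σzᵢ/Kᵢ = 0.745.
Since Σzᵢ/Kᵢ < 1 the mixture is above its dew point — single vapor phase.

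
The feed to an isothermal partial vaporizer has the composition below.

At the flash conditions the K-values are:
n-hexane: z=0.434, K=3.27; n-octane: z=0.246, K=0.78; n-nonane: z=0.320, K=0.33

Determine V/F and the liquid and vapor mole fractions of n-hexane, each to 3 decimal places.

V/F = 0.595, x_n-hexane = 0.185, y_n-hexane = 0.604

Iterate (Newton) starting at V/F = 0.5:
  V/F = 0.500: g = 0.0782, g' = -0.830 → V/F = 0.594
  V/F = 0.594: g = 0.0010, g' = -0.818 → V/F = 0.595
Converged at V/F = 0.595.
Compositions from xᵢ = zᵢ/(1+V/F(Kᵢ−1)), yᵢ = Kᵢxᵢ:
  n-hexane: x = 0.185, y = 0.604
  n-octane: x = 0.283, y = 0.221
  n-nonane: x = 0.532, y = 0.176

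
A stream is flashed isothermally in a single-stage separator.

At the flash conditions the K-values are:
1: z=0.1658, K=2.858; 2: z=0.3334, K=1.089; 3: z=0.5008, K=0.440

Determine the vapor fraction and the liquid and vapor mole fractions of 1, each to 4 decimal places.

Let ψ = V/F and solve Σ zᵢ(Kᵢ−1)/(1+ψ(Kᵢ−1)) = 0.
Check two-phase: ΣzᵢKᵢ = 1.0573 > 1 and Σzᵢ/Kᵢ = 1.5023 > 1, so g(0) = 0.0573 > 0 and g(1) = -0.5023 < 0.
Iterate (Newton) starting at ψ = 0.66:
  ψ = 0.6600: g = -0.27847, g' = -0.5130 → ψ = 0.1172
  ψ = 0.1172: g = -0.01781, g' = -0.5684 → ψ = 0.0859
  ψ = 0.0859: g = 0.00050, g' = -0.6016 → ψ = 0.0867
Converged at ψ = 0.0867.
Compositions from xᵢ = zᵢ/(1+ψ(Kᵢ−1)), yᵢ = Kᵢxᵢ:
  1: x = 0.1428, y = 0.4081
  2: x = 0.3308, y = 0.3603
  3: x = 0.5264, y = 0.2316

ψ = 0.0867, x_1 = 0.1428, y_1 = 0.4081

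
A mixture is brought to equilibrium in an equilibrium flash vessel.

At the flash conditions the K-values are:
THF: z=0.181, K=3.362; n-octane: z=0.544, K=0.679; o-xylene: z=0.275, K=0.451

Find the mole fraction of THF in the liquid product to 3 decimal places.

x_THF = 0.144

Material balance + equilibrium reduce to Σ zᵢ(Kᵢ−1)/(1+ψ(Kᵢ−1)) = 0.
Check two-phase: ΣzᵢKᵢ = 1.102 > 1 and Σzᵢ/Kᵢ = 1.465 > 1, so g(0) = 0.102 > 0 and g(1) = -0.465 < 0.
Newton–Raphson from ψ = 0.69:
  ψ = 0.690: g = -0.3048, g' = -0.453 → ψ = 0.018
  ψ = 0.018: g = 0.0823, g' = -1.072 → ψ = 0.094
  ψ = 0.094: g = 0.0102, g' = -0.827 → ψ = 0.107
Converged at ψ = 0.107.
Compositions from xᵢ = zᵢ/(1+ψ(Kᵢ−1)), yᵢ = Kᵢxᵢ:
  THF: x = 0.144, y = 0.486
  n-octane: x = 0.563, y = 0.383
  o-xylene: x = 0.292, y = 0.132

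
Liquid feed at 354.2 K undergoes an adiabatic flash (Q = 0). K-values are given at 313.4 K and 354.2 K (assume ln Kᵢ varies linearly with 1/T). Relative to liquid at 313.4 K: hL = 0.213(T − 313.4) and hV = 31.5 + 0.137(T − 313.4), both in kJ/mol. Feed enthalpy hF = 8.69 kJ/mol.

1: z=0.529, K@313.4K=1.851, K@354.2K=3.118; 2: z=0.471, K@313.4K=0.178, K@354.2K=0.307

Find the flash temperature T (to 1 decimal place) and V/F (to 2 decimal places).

T = 321.6 K, V/F = 0.22

Adiabatic flash: solve Rachford–Rice at each trial T, then check hF = ψ·hV(T) + (1−ψ)·hL(T).
  T = 313.4 K: K = (1.851, 0.178), RR gives ψ = 0.090, H_out = 2.838 kJ/mol
  T = 354.2 K: K = (3.118, 0.307), RR gives ψ = 0.541, H_out = 24.053 kJ/mol
  T = 333.8 K: K = (2.441, 0.238), RR gives ψ = 0.367, H_out = 15.339 kJ/mol
  T = 323.6 K: K = (2.135, 0.207), RR gives ψ = 0.252, H_out = 9.908 kJ/mol
  T = 318.5 K: K = (1.990, 0.192), RR gives ψ = 0.179, H_out = 6.656 kJ/mol
  T = 321.1 K: K = (2.063, 0.199), RR gives ψ = 0.218, H_out = 8.372 kJ/mol
  T = 322.4 K: K = (2.100, 0.203), RR gives ψ = 0.236, H_out = 9.184 kJ/mol
Linear interpolation between T = 321.1 (H_out = 8.372) and T = 322.4 (H_out = 9.184) on hF = 8.69 gives T ≈ 321.6 K, at which ψ = 0.22.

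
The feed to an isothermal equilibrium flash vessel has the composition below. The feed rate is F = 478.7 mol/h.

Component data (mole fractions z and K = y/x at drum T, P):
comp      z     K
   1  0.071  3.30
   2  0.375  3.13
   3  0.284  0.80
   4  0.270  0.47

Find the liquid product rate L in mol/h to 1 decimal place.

L = 62.2 mol/h

Material balance + equilibrium reduce to Σ zᵢ(Kᵢ−1)/(1+β(Kᵢ−1)) = 0.
Check two-phase: ΣzᵢKᵢ = 1.762 > 1 and Σzᵢ/Kᵢ = 1.071 > 1, so g(0) = 0.762 > 0 and g(1) = -0.071 < 0.
Newton–Raphson from β = 0.68:
  β = 0.680: g = 0.1004, g' = -0.542 → β = 0.865
  β = 0.865: g = 0.0025, g' = -0.528 → β = 0.870
Converged at β = 0.870.
Then V = β·F = 0.8701·478.7 = 416.5 mol/h and L = F − V = 62.2 mol/h.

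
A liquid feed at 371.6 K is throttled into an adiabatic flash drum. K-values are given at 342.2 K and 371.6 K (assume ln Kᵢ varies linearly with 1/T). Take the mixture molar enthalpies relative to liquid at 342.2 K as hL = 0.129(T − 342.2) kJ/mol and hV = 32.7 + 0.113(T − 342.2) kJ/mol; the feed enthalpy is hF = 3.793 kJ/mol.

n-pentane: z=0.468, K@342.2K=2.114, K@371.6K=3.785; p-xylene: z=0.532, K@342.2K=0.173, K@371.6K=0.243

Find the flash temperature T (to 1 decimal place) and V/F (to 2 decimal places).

Adiabatic flash: solve Rachford–Rice at each trial T, then check hF = ψ·hV(T) + (1−ψ)·hL(T).
  T = 342.2 K: K = (2.114, 0.173), RR gives ψ = 0.088, H_out = 2.889 kJ/mol
  T = 371.6 K: K = (3.785, 0.243), RR gives ψ = 0.427, H_out = 17.561 kJ/mol
  T = 356.9 K: K = (2.863, 0.206), RR gives ψ = 0.304, H_out = 11.772 kJ/mol
  T = 349.5 K: K = (2.465, 0.189), RR gives ψ = 0.214, H_out = 7.921 kJ/mol
  T = 345.9 K: K = (2.287, 0.181), RR gives ψ = 0.158, H_out = 5.642 kJ/mol
  T = 344.0 K: K = (2.197, 0.177), RR gives ψ = 0.124, H_out = 4.289 kJ/mol
  T = 343.1 K: K = (2.155, 0.175), RR gives ψ = 0.107, H_out = 3.605 kJ/mol
Linear interpolation between T = 343.1 (H_out = 3.605) and T = 344.0 (H_out = 4.289) on hF = 3.793 gives T ≈ 343.3 K, at which ψ = 0.11.

T = 343.3 K, V/F = 0.11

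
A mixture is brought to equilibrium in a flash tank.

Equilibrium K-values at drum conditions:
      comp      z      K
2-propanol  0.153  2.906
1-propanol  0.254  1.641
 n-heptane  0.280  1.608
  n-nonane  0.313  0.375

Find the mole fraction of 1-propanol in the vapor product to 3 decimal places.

Material balance + equilibrium reduce to Σ zᵢ(Kᵢ−1)/(1+β(Kᵢ−1)) = 0.
g(0) = ΣzᵢKᵢ − 1 = 0.429 and g(1) = 1 − Σzᵢ/Kᵢ = -0.216, so a root lies in (0, 1).
Iterate (Newton) starting at β = 0.5:
  β = 0.500: g = 0.1186, g' = -0.525 → β = 0.726
  β = 0.726: g = -0.0065, g' = -0.606 → β = 0.715
Converged at β = 0.715.
Compositions from xᵢ = zᵢ/(1+β(Kᵢ−1)), yᵢ = Kᵢxᵢ:
  2-propanol: x = 0.065, y = 0.188
  1-propanol: x = 0.174, y = 0.286
  n-heptane: x = 0.195, y = 0.314
  n-nonane: x = 0.566, y = 0.212

y_1-propanol = 0.286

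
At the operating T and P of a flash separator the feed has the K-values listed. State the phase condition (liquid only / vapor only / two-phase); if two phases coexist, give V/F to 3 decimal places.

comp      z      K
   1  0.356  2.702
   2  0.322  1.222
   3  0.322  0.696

vapor only

ΣzᵢKᵢ = 1.580; Σzᵢ/Kᵢ = 0.858.
Since Σzᵢ/Kᵢ < 1 the mixture is above its dew point — single vapor phase.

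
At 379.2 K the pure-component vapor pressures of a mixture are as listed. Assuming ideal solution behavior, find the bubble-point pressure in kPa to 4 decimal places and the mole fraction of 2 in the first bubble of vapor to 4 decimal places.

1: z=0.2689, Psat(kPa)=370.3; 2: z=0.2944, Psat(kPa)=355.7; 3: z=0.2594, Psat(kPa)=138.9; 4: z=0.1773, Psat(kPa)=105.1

Pbub = 258.9566 kPa, y_2 = 0.4044

At the bubble point ψ → 0, so ΣzᵢKᵢ = 1 with Kᵢ = Pᵢˢᵃᵗ/P ⇒ P = ΣzᵢPᵢˢᵃᵗ.
P = 0.2689·370.3 + 0.2944·355.7 + 0.2594·138.9 + 0.1773·105.1 = 258.9566 kPa
yᵢ = zᵢPᵢˢᵃᵗ/P ⇒ y_2 = 0.2944·355.7/258.9566 = 0.4044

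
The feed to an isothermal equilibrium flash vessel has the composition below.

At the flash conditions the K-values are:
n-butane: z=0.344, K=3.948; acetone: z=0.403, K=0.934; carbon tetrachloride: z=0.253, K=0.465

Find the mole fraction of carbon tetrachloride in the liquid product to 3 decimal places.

x_carbon tetrachloride = 0.476

Material balance + equilibrium reduce to Σ zᵢ(Kᵢ−1)/(1+ψ(Kᵢ−1)) = 0.
Check two-phase: ΣzᵢKᵢ = 1.852 > 1 and Σzᵢ/Kᵢ = 1.063 > 1, so g(0) = 0.852 > 0 and g(1) = -0.063 < 0.
Newton–Raphson from ψ = 0.5:
  ψ = 0.500: g = 0.1976, g' = -0.625 → ψ = 0.816
  ψ = 0.816: g = 0.0294, g' = -0.488 → ψ = 0.876
Converged at ψ = 0.876.
Compositions from xᵢ = zᵢ/(1+ψ(Kᵢ−1)), yᵢ = Kᵢxᵢ:
  n-butane: x = 0.096, y = 0.379
  acetone: x = 0.428, y = 0.400
  carbon tetrachloride: x = 0.476, y = 0.221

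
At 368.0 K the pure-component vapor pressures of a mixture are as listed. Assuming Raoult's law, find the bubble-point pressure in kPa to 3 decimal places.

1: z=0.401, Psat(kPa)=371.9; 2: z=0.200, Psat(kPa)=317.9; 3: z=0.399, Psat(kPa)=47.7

At the bubble point ψ → 0, so ΣzᵢKᵢ = 1 with Kᵢ = Pᵢˢᵃᵗ/P ⇒ P = ΣzᵢPᵢˢᵃᵗ.
P = 0.401·371.9 + 0.200·317.9 + 0.399·47.7 = 231.744 kPa

Pbub = 231.744 kPa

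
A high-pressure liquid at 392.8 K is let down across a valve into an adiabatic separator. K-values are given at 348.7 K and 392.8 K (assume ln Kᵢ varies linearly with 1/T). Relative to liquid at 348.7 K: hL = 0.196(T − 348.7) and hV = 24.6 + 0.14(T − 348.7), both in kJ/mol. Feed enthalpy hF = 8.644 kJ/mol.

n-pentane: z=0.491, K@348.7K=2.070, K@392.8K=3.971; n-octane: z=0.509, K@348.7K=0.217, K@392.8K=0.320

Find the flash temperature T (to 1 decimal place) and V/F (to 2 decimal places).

Adiabatic flash: solve Rachford–Rice at each trial T, then check hF = ψ·hV(T) + (1−ψ)·hL(T).
  T = 348.7 K: K = (2.070, 0.217), RR gives ψ = 0.151, H_out = 3.724 kJ/mol
  T = 392.8 K: K = (3.971, 0.320), RR gives ψ = 0.551, H_out = 20.832 kJ/mol
  T = 370.8 K: K = (2.925, 0.267), RR gives ψ = 0.405, H_out = 13.798 kJ/mol
  T = 359.8 K: K = (2.476, 0.241), RR gives ψ = 0.302, H_out = 9.426 kJ/mol
  T = 354.2 K: K = (2.265, 0.229), RR gives ψ = 0.234, H_out = 6.774 kJ/mol
  T = 357.0 K: K = (2.369, 0.235), RR gives ψ = 0.270, H_out = 8.147 kJ/mol
  T = 358.4 K: K = (2.422, 0.238), RR gives ψ = 0.287, H_out = 8.797 kJ/mol
Linear interpolation between T = 357.0 (H_out = 8.147) and T = 358.4 (H_out = 8.797) on hF = 8.644 gives T ≈ 358.1 K, at which ψ = 0.28.

T = 358.1 K, V/F = 0.28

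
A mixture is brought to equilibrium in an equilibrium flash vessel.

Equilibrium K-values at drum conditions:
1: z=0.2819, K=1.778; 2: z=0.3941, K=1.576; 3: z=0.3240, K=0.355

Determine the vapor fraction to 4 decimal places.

ψ = 0.5544

Let ψ = V/F and solve Σ zᵢ(Kᵢ−1)/(1+ψ(Kᵢ−1)) = 0.
g(0) = ΣzᵢKᵢ − 1 = 0.2373 and g(1) = 1 − Σzᵢ/Kᵢ = -0.3213, so a root lies in (0, 1).
Newton iteration, ψ⁰ = 0.64:
  ψ = 0.6400: g = -0.04362, g' = -0.5368 → ψ = 0.5587
  ψ = 0.5587: g = -0.00213, g' = -0.4872 → ψ = 0.5544
Converged at ψ = 0.5544.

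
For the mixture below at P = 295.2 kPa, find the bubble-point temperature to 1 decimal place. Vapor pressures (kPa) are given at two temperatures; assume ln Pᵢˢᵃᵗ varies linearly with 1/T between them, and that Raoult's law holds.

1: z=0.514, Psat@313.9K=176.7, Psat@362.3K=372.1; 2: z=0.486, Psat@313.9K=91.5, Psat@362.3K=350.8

T = 351.5 K

Bubble-point temperature: ΣzᵢPᵢˢᵃᵗ(T) = P. Interpolate ln Pᵢˢᵃᵗ = aᵢ + bᵢ/T.
  T = 313.9 K: ΣzᵢPᵢˢᵃᵗ = 135.29 kPa
  T = 362.3 K: ΣzᵢPᵢˢᵃᵗ = 361.75 kPa
  T = 338.1 K: ΣzᵢPᵢˢᵃᵗ = 226.72 kPa
  T = 350.2 K: ΣzᵢPᵢˢᵃᵗ = 288.02 kPa
  T = 356.2 K: ΣzᵢPᵢˢᵃᵗ = 322.93 kPa
  T = 353.2 K: ΣzᵢPᵢˢᵃᵗ = 305.08 kPa
  T = 351.7 K: ΣzᵢPᵢˢᵃᵗ = 296.45 kPa
Interpolating between 350.2 K and 351.7 K gives T ≈ 351.5 K.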